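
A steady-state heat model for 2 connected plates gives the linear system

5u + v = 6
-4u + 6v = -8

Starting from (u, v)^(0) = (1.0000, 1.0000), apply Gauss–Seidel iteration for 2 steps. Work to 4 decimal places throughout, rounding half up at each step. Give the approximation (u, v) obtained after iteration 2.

Iteration 1:
  u = (6 - (1)·1.0000) / (5) = 1.0000
  v = (-8 - (-4)·1.0000) / (6) = -0.6667
Iteration 2:
  u = (6 - (1)·-0.6667) / (5) = 1.3333
  v = (-8 - (-4)·1.3333) / (6) = -0.4445

(1.3333, -0.4445)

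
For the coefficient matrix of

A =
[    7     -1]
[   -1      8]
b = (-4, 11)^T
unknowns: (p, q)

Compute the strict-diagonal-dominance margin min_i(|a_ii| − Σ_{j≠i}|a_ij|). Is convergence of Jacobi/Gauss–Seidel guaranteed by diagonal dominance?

6

row 1: |7| − (1) = 6
row 2: |8| − (1) = 7
minimum over rows = 6 → strictly diagonally dominant (convergence guaranteed)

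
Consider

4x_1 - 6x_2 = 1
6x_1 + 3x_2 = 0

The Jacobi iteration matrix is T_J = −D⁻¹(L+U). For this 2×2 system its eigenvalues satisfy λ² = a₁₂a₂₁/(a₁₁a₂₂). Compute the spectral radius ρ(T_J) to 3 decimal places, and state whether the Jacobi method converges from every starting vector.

1.732

a₁₂a₂₁/(a₁₁a₂₂) = (-6)·(6) / ((4)·(3)) = -3.000000
ρ = √|-3.000000| = √3.000000 = 1.732
ρ > 1, so Jacobi diverges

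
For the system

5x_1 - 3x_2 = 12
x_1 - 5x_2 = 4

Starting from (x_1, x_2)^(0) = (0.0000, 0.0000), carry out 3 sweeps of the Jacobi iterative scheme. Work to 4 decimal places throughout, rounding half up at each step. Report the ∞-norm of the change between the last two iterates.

0.2880

Iteration 1:
  x_1 = (12 - (-3)·0.0000) / (5) = 2.4000
  x_2 = (4 - (1)·0.0000) / (-5) = -0.8000
Iteration 2:
  x_1 = (12 - (-3)·-0.8000) / (5) = 1.9200
  x_2 = (4 - (1)·2.4000) / (-5) = -0.3200
Iteration 3:
  x_1 = (12 - (-3)·-0.3200) / (5) = 2.2080
  x_2 = (4 - (1)·1.9200) / (-5) = -0.4160
Change: (0.2880, -0.0960) → max |·| = 0.2880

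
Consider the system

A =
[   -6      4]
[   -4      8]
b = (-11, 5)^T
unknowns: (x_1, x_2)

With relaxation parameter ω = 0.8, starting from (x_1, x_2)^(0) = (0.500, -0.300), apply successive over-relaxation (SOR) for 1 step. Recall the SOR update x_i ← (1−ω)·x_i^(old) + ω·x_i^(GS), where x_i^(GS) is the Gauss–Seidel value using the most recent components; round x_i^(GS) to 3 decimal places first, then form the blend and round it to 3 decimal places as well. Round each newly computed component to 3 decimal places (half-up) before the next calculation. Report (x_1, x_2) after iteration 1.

(1.406, 1.002)

Iteration 1:
  x_1: GS value = (-11 - (4)·-0.300) / (-6) = 1.633;  x_1 ← (1−ω)·0.500 + ω·1.633 = 1.406
  x_2: GS value = (5 - (-4)·1.406) / (8) = 1.328;  x_2 ← (1−ω)·-0.300 + ω·1.328 = 1.002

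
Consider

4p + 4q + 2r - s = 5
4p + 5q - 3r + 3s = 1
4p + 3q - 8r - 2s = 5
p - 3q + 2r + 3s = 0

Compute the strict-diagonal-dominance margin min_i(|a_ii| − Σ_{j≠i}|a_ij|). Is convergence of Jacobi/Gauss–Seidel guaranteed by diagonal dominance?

-5

row 1: |4| − (4+2+1) = -3
row 2: |5| − (4+3+3) = -5
row 3: |-8| − (4+3+2) = -1
row 4: |3| − (1+3+2) = -3
minimum over rows = -5 → not strictly diagonally dominant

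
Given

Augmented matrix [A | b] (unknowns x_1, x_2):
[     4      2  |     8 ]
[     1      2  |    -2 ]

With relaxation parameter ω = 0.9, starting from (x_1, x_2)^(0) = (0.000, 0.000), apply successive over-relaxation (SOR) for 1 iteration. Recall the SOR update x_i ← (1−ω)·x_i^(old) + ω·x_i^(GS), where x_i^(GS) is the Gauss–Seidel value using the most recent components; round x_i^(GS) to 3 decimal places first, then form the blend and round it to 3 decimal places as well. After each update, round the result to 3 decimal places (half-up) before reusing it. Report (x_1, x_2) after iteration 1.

(1.800, -1.710)

Iteration 1:
  x_1: GS value = (8 - (2)·0.000) / (4) = 2.000;  x_1 ← (1−ω)·0.000 + ω·2.000 = 1.800
  x_2: GS value = (-2 - (1)·1.800) / (2) = -1.900;  x_2 ← (1−ω)·0.000 + ω·-1.900 = -1.710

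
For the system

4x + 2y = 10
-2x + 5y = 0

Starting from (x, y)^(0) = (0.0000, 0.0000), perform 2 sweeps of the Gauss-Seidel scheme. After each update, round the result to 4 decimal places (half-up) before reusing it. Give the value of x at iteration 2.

Iteration 1:
  x = (10 - (2)·0.0000) / (4) = 2.5000
  y = (0 - (-2)·2.5000) / (5) = 1.0000
Iteration 2:
  x = (10 - (2)·1.0000) / (4) = 2.0000
  y = (0 - (-2)·2.0000) / (5) = 0.8000

2.0000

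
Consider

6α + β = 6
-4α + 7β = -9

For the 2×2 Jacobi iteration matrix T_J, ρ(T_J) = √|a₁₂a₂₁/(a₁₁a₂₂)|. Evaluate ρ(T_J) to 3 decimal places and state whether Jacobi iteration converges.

a₁₂a₂₁/(a₁₁a₂₂) = (1)·(-4) / ((6)·(7)) = -0.095238
ρ = √|-0.095238| = √0.095238 = 0.309
ρ < 1, so Jacobi converges

0.309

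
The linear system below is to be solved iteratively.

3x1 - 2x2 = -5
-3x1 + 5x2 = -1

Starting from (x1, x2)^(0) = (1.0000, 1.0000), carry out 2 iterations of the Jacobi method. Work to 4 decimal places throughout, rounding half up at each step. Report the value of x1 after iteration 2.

Iteration 1:
  x1 = (-5 - (-2)·1.0000) / (3) = -1.0000
  x2 = (-1 - (-3)·1.0000) / (5) = 0.4000
Iteration 2:
  x1 = (-5 - (-2)·0.4000) / (3) = -1.4000
  x2 = (-1 - (-3)·-1.0000) / (5) = -0.8000

-1.4000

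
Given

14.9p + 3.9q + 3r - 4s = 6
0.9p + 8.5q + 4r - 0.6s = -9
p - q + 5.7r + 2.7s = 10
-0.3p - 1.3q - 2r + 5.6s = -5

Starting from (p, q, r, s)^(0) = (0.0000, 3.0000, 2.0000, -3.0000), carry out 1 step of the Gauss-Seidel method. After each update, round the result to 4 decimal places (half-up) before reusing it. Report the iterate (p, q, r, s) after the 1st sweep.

Iteration 1:
  p = (6 - (3.9)·3.0000 - (3)·2.0000 - (-4)·-3.0000) / (14.9) = -1.5906
  q = (-9 - (0.9)·-1.5906 - (4)·2.0000 - (-0.6)·-3.0000) / (8.5) = -2.0433
  r = (10 - (1)·-1.5906 - (-1)·-2.0433 - (2.7)·-3.0000) / (5.7) = 3.0960
  s = (-5 - (-0.3)·-1.5906 - (-1.3)·-2.0433 - (-2)·3.0960) / (5.6) = -0.3467

(-1.5906, -2.0433, 3.0960, -0.3467)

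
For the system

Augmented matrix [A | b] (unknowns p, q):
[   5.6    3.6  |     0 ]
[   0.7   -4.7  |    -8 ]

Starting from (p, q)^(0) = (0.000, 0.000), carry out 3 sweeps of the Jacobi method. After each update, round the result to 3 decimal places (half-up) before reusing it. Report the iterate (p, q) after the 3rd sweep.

Iteration 1:
  p = (0 - (3.6)·0.000) / (5.6) = 0.000
  q = (-8 - (0.7)·0.000) / (-4.7) = 1.702
Iteration 2:
  p = (0 - (3.6)·1.702) / (5.6) = -1.094
  q = (-8 - (0.7)·0.000) / (-4.7) = 1.702
Iteration 3:
  p = (0 - (3.6)·1.702) / (5.6) = -1.094
  q = (-8 - (0.7)·-1.094) / (-4.7) = 1.539

(-1.094, 1.539)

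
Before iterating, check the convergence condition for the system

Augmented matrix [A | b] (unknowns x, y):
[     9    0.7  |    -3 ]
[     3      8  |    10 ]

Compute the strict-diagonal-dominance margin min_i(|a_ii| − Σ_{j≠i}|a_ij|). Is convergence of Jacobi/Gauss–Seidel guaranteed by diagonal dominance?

row 1: |9| − (0.7) = 8.3
row 2: |8| − (3) = 5
minimum over rows = 5 → strictly diagonally dominant (convergence guaranteed)

5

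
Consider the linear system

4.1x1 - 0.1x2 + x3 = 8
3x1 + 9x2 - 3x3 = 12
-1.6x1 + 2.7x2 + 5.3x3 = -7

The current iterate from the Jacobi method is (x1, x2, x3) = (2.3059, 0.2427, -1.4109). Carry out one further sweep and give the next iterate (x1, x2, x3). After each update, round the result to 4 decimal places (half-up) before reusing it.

(2.3013, 0.0944, -0.7483)

One sweep:
  x1 = (8 - (-0.1)·0.2427 - (1)·-1.4109) / (4.1) = 2.3013
  x2 = (12 - (3)·2.3059 - (-3)·-1.4109) / (9) = 0.0944
  x3 = (-7 - (-1.6)·2.3059 - (2.7)·0.2427) / (5.3) = -0.7483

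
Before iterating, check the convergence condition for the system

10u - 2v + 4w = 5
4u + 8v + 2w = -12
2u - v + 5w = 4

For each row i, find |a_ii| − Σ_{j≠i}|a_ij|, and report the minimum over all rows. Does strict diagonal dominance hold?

row 1: |10| − (2+4) = 4
row 2: |8| − (4+2) = 2
row 3: |5| − (2+1) = 2
minimum over rows = 2 → strictly diagonally dominant (convergence guaranteed)

2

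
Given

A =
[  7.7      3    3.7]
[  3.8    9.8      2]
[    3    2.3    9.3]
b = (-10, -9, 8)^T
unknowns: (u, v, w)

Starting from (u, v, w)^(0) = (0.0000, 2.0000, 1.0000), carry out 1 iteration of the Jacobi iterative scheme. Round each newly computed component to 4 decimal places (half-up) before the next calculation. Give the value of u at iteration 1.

-2.5584

Iteration 1:
  u = (-10 - (3)·2.0000 - (3.7)·1.0000) / (7.7) = -2.5584
  v = (-9 - (3.8)·0.0000 - (2)·1.0000) / (9.8) = -1.1224
  w = (8 - (3)·0.0000 - (2.3)·2.0000) / (9.3) = 0.3656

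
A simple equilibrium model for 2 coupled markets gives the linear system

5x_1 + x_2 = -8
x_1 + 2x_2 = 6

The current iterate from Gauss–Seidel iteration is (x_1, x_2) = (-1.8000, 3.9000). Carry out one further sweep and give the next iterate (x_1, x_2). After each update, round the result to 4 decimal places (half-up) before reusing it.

One sweep:
  x_1 = (-8 - (1)·3.9000) / (5) = -2.3800
  x_2 = (6 - (1)·-2.3800) / (2) = 4.1900

(-2.3800, 4.1900)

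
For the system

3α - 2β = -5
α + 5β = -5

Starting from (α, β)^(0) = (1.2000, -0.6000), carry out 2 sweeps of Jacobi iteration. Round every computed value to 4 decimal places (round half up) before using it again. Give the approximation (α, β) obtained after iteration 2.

Iteration 1:
  α = (-5 - (-2)·-0.6000) / (3) = -2.0667
  β = (-5 - (1)·1.2000) / (5) = -1.2400
Iteration 2:
  α = (-5 - (-2)·-1.2400) / (3) = -2.4933
  β = (-5 - (1)·-2.0667) / (5) = -0.5867

(-2.4933, -0.5867)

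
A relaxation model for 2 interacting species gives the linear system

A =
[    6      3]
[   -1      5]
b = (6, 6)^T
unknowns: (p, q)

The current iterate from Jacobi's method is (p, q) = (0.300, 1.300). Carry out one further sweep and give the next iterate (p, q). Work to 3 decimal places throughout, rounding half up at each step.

(0.350, 1.260)

One sweep:
  p = (6 - (3)·1.300) / (6) = 0.350
  q = (6 - (-1)·0.300) / (5) = 1.260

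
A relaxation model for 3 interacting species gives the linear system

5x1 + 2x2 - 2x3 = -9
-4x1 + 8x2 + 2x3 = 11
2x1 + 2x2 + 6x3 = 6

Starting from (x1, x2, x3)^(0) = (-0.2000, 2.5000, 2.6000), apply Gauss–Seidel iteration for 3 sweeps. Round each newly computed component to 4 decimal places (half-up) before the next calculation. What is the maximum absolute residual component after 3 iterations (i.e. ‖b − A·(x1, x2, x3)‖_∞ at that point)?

0.5190

Iteration 1:
  x1 = (-9 - (2)·2.5000 - (-2)·2.6000) / (5) = -1.7600
  x2 = (11 - (-4)·-1.7600 - (2)·2.6000) / (8) = -0.1550
  x3 = (6 - (2)·-1.7600 - (2)·-0.1550) / (6) = 1.6383
Iteration 2:
  x1 = (-9 - (2)·-0.1550 - (-2)·1.6383) / (5) = -1.0827
  x2 = (11 - (-4)·-1.0827 - (2)·1.6383) / (8) = 0.4241
  x3 = (6 - (2)·-1.0827 - (2)·0.4241) / (6) = 1.2195
Iteration 3:
  x1 = (-9 - (2)·0.4241 - (-2)·1.2195) / (5) = -1.4818
  x2 = (11 - (-4)·-1.4818 - (2)·1.2195) / (8) = 0.3292
  x3 = (6 - (2)·-1.4818 - (2)·0.3292) / (6) = 1.3842
Residual b − A·x = (0.5190, -0.3292, 0.0000); ∞-norm = 0.5190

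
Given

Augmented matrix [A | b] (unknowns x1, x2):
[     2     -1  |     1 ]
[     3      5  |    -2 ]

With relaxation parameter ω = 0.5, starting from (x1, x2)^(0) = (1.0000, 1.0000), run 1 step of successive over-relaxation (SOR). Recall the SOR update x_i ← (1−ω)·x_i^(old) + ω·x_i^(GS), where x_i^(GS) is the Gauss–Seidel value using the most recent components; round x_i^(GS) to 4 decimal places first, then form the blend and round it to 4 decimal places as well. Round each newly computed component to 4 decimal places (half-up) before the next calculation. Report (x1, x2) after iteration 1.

(1.0000, 0.0000)

Iteration 1:
  x1: GS value = (1 - (-1)·1.0000) / (2) = 1.0000;  x1 ← (1−ω)·1.0000 + ω·1.0000 = 1.0000
  x2: GS value = (-2 - (3)·1.0000) / (5) = -1.0000;  x2 ← (1−ω)·1.0000 + ω·-1.0000 = 0.0000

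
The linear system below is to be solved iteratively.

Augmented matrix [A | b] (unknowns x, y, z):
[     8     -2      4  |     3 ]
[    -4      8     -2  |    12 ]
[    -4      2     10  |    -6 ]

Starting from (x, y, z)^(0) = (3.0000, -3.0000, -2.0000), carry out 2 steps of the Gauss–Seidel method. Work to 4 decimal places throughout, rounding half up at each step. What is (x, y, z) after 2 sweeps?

Iteration 1:
  x = (3 - (-2)·-3.0000 - (4)·-2.0000) / (8) = 0.6250
  y = (12 - (-4)·0.6250 - (-2)·-2.0000) / (8) = 1.3125
  z = (-6 - (-4)·0.6250 - (2)·1.3125) / (10) = -0.6125
Iteration 2:
  x = (3 - (-2)·1.3125 - (4)·-0.6125) / (8) = 1.0094
  y = (12 - (-4)·1.0094 - (-2)·-0.6125) / (8) = 1.8516
  z = (-6 - (-4)·1.0094 - (2)·1.8516) / (10) = -0.5666

(1.0094, 1.8516, -0.5666)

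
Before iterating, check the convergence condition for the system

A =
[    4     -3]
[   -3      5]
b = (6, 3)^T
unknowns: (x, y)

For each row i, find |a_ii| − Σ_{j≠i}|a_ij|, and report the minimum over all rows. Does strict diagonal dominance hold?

1

row 1: |4| − (3) = 1
row 2: |5| − (3) = 2
minimum over rows = 1 → strictly diagonally dominant (convergence guaranteed)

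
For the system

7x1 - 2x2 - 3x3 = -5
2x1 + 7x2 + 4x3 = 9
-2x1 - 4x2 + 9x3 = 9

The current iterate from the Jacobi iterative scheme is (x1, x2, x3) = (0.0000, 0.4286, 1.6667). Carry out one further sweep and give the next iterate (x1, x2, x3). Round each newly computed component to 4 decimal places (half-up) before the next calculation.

One sweep:
  x1 = (-5 - (-2)·0.4286 - (-3)·1.6667) / (7) = 0.1225
  x2 = (9 - (2)·0.0000 - (4)·1.6667) / (7) = 0.3333
  x3 = (9 - (-2)·0.0000 - (-4)·0.4286) / (9) = 1.1905

(0.1225, 0.3333, 1.1905)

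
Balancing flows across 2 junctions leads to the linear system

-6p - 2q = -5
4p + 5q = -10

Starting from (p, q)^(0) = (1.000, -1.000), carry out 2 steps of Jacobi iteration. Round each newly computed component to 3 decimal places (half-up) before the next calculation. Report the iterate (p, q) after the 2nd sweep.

Iteration 1:
  p = (-5 - (-2)·-1.000) / (-6) = 1.167
  q = (-10 - (4)·1.000) / (5) = -2.800
Iteration 2:
  p = (-5 - (-2)·-2.800) / (-6) = 1.767
  q = (-10 - (4)·1.167) / (5) = -2.934

(1.767, -2.934)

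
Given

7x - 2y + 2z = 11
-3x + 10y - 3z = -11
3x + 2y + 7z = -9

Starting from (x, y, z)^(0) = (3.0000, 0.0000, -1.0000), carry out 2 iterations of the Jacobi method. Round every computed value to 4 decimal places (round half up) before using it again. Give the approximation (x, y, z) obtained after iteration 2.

(2.1633, -1.3143, -1.9388)

Iteration 1:
  x = (11 - (-2)·0.0000 - (2)·-1.0000) / (7) = 1.8571
  y = (-11 - (-3)·3.0000 - (-3)·-1.0000) / (10) = -0.5000
  z = (-9 - (3)·3.0000 - (2)·0.0000) / (7) = -2.5714
Iteration 2:
  x = (11 - (-2)·-0.5000 - (2)·-2.5714) / (7) = 2.1633
  y = (-11 - (-3)·1.8571 - (-3)·-2.5714) / (10) = -1.3143
  z = (-9 - (3)·1.8571 - (2)·-0.5000) / (7) = -1.9388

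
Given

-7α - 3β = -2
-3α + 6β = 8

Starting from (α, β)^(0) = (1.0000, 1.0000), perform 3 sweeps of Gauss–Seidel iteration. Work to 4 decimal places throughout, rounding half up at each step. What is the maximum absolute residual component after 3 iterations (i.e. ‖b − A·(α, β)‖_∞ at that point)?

0.0357

Iteration 1:
  α = (-2 - (-3)·1.0000) / (-7) = -0.1429
  β = (8 - (-3)·-0.1429) / (6) = 1.2619
Iteration 2:
  α = (-2 - (-3)·1.2619) / (-7) = -0.2551
  β = (8 - (-3)·-0.2551) / (6) = 1.2058
Iteration 3:
  α = (-2 - (-3)·1.2058) / (-7) = -0.2311
  β = (8 - (-3)·-0.2311) / (6) = 1.2178
Residual b − A·x = (0.0357, -0.0001); ∞-norm = 0.0357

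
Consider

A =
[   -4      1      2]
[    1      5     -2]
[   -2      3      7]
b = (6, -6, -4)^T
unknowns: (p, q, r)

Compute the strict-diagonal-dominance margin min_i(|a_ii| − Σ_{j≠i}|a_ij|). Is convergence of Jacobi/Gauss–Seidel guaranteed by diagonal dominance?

row 1: |-4| − (1+2) = 1
row 2: |5| − (1+2) = 2
row 3: |7| − (2+3) = 2
minimum over rows = 1 → strictly diagonally dominant (convergence guaranteed)

1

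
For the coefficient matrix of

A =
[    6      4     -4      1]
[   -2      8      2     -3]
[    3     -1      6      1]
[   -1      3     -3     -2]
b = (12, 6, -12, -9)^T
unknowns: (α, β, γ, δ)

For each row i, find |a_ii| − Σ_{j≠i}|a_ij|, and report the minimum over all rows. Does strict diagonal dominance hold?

-5

row 1: |6| − (4+4+1) = -3
row 2: |8| − (2+2+3) = 1
row 3: |6| − (3+1+1) = 1
row 4: |-2| − (1+3+3) = -5
minimum over rows = -5 → not strictly diagonally dominant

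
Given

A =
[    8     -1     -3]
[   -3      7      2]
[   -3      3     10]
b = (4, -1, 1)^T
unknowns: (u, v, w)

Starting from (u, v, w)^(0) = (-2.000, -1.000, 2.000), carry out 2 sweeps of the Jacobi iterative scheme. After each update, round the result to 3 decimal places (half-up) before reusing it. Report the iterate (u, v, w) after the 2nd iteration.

Iteration 1:
  u = (4 - (-1)·-1.000 - (-3)·2.000) / (8) = 1.125
  v = (-1 - (-3)·-2.000 - (2)·2.000) / (7) = -1.571
  w = (1 - (-3)·-2.000 - (3)·-1.000) / (10) = -0.200
Iteration 2:
  u = (4 - (-1)·-1.571 - (-3)·-0.200) / (8) = 0.229
  v = (-1 - (-3)·1.125 - (2)·-0.200) / (7) = 0.396
  w = (1 - (-3)·1.125 - (3)·-1.571) / (10) = 0.909

(0.229, 0.396, 0.909)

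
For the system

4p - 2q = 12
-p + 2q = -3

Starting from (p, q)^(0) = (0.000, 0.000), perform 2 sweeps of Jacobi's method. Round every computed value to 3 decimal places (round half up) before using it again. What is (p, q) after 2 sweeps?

Iteration 1:
  p = (12 - (-2)·0.000) / (4) = 3.000
  q = (-3 - (-1)·0.000) / (2) = -1.500
Iteration 2:
  p = (12 - (-2)·-1.500) / (4) = 2.250
  q = (-3 - (-1)·3.000) / (2) = 0.000

(2.250, 0.000)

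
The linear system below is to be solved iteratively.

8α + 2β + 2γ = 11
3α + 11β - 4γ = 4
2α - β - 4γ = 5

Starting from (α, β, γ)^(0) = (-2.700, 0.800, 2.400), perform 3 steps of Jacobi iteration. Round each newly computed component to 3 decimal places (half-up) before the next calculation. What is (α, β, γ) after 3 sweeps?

Iteration 1:
  α = (11 - (2)·0.800 - (2)·2.400) / (8) = 0.575
  β = (4 - (3)·-2.700 - (-4)·2.400) / (11) = 1.973
  γ = (5 - (2)·-2.700 - (-1)·0.800) / (-4) = -2.800
Iteration 2:
  α = (11 - (2)·1.973 - (2)·-2.800) / (8) = 1.582
  β = (4 - (3)·0.575 - (-4)·-2.800) / (11) = -0.811
  γ = (5 - (2)·0.575 - (-1)·1.973) / (-4) = -1.456
Iteration 3:
  α = (11 - (2)·-0.811 - (2)·-1.456) / (8) = 1.942
  β = (4 - (3)·1.582 - (-4)·-1.456) / (11) = -0.597
  γ = (5 - (2)·1.582 - (-1)·-0.811) / (-4) = -0.256

(1.942, -0.597, -0.256)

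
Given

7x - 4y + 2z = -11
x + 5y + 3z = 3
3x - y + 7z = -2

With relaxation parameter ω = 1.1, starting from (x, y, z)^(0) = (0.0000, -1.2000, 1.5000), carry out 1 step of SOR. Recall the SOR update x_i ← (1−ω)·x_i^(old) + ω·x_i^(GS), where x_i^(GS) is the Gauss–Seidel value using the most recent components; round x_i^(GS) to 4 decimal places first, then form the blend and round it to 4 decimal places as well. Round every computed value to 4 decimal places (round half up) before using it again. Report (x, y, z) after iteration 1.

(-2.9543, 0.4400, 0.9976)

Iteration 1:
  x: GS value = (-11 - (-4)·-1.2000 - (2)·1.5000) / (7) = -2.6857;  x ← (1−ω)·0.0000 + ω·-2.6857 = -2.9543
  y: GS value = (3 - (1)·-2.9543 - (3)·1.5000) / (5) = 0.2909;  y ← (1−ω)·-1.2000 + ω·0.2909 = 0.4400
  z: GS value = (-2 - (3)·-2.9543 - (-1)·0.4400) / (7) = 1.0433;  z ← (1−ω)·1.5000 + ω·1.0433 = 0.9976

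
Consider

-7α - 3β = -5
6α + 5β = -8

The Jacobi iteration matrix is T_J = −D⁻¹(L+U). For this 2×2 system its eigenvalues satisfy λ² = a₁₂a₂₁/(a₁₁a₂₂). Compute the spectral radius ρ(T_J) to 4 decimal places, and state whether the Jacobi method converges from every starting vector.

a₁₂a₂₁/(a₁₁a₂₂) = (-3)·(6) / ((-7)·(5)) = 0.514286
ρ = √|0.514286| = √0.514286 = 0.7171
ρ < 1, so Jacobi converges

0.7171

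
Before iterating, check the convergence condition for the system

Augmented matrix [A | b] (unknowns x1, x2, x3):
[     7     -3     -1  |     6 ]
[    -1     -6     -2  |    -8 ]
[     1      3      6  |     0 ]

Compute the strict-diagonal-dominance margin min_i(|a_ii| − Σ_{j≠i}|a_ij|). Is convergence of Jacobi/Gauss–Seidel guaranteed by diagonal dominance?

row 1: |7| − (3+1) = 3
row 2: |-6| − (1+2) = 3
row 3: |6| − (1+3) = 2
minimum over rows = 2 → strictly diagonally dominant (convergence guaranteed)

2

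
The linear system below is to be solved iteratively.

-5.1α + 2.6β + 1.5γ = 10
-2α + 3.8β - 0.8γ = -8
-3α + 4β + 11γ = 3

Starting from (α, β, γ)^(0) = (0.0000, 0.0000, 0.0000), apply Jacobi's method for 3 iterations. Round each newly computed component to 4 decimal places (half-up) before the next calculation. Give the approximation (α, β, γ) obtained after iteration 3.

Iteration 1:
  α = (10 - (2.6)·0.0000 - (1.5)·0.0000) / (-5.1) = -1.9608
  β = (-8 - (-2)·0.0000 - (-0.8)·0.0000) / (3.8) = -2.1053
  γ = (3 - (-3)·0.0000 - (4)·0.0000) / (11) = 0.2727
Iteration 2:
  α = (10 - (2.6)·-2.1053 - (1.5)·0.2727) / (-5.1) = -2.9539
  β = (-8 - (-2)·-1.9608 - (-0.8)·0.2727) / (3.8) = -3.0799
  γ = (3 - (-3)·-1.9608 - (4)·-2.1053) / (11) = 0.5035
Iteration 3:
  α = (10 - (2.6)·-3.0799 - (1.5)·0.5035) / (-5.1) = -3.3828
  β = (-8 - (-2)·-2.9539 - (-0.8)·0.5035) / (3.8) = -3.5539
  γ = (3 - (-3)·-2.9539 - (4)·-3.0799) / (11) = 0.5871

(-3.3828, -3.5539, 0.5871)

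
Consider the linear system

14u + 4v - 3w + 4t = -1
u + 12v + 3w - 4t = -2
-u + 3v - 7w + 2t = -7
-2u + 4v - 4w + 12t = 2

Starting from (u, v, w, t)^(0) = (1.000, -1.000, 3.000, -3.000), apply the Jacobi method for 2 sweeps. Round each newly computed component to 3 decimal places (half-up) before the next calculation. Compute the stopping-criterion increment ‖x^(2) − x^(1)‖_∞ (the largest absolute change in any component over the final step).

Iteration 1:
  u = (-1 - (4)·-1.000 - (-3)·3.000 - (4)·-3.000) / (14) = 1.714
  v = (-2 - (1)·1.000 - (3)·3.000 - (-4)·-3.000) / (12) = -2.000
  w = (-7 - (-1)·1.000 - (3)·-1.000 - (2)·-3.000) / (-7) = -0.429
  t = (2 - (-2)·1.000 - (4)·-1.000 - (-4)·3.000) / (12) = 1.667
Iteration 2:
  u = (-1 - (4)·-2.000 - (-3)·-0.429 - (4)·1.667) / (14) = -0.068
  v = (-2 - (1)·1.714 - (3)·-0.429 - (-4)·1.667) / (12) = 0.353
  w = (-7 - (-1)·1.714 - (3)·-2.000 - (2)·1.667) / (-7) = 0.374
  t = (2 - (-2)·1.714 - (4)·-2.000 - (-4)·-0.429) / (12) = 0.976
Change: (-1.782, 2.353, 0.803, -0.691) → max |·| = 2.353

2.353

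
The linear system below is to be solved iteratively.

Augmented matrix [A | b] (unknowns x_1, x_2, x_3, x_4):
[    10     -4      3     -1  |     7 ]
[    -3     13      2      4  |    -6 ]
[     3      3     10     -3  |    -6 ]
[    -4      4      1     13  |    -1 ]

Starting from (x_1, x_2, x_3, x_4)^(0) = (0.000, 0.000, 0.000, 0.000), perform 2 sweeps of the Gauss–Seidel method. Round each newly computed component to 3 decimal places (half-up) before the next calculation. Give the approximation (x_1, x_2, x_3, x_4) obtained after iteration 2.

Iteration 1:
  x_1 = (7 - (-4)·0.000 - (3)·0.000 - (-1)·0.000) / (10) = 0.700
  x_2 = (-6 - (-3)·0.700 - (2)·0.000 - (4)·0.000) / (13) = -0.300
  x_3 = (-6 - (3)·0.700 - (3)·-0.300 - (-3)·0.000) / (10) = -0.720
  x_4 = (-1 - (-4)·0.700 - (4)·-0.300 - (1)·-0.720) / (13) = 0.286
Iteration 2:
  x_1 = (7 - (-4)·-0.300 - (3)·-0.720 - (-1)·0.286) / (10) = 0.825
  x_2 = (-6 - (-3)·0.825 - (2)·-0.720 - (4)·0.286) / (13) = -0.248
  x_3 = (-6 - (3)·0.825 - (3)·-0.248 - (-3)·0.286) / (10) = -0.687
  x_4 = (-1 - (-4)·0.825 - (4)·-0.248 - (1)·-0.687) / (13) = 0.306

(0.825, -0.248, -0.687, 0.306)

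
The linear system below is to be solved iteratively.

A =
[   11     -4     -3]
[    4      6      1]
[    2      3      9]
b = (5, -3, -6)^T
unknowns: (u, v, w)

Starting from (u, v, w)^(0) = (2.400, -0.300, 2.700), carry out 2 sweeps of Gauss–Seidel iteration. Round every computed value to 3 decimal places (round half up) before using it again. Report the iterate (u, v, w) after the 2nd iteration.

Iteration 1:
  u = (5 - (-4)·-0.300 - (-3)·2.700) / (11) = 1.082
  v = (-3 - (4)·1.082 - (1)·2.700) / (6) = -1.671
  w = (-6 - (2)·1.082 - (3)·-1.671) / (9) = -0.350
Iteration 2:
  u = (5 - (-4)·-1.671 - (-3)·-0.350) / (11) = -0.249
  v = (-3 - (4)·-0.249 - (1)·-0.350) / (6) = -0.276
  w = (-6 - (2)·-0.249 - (3)·-0.276) / (9) = -0.519

(-0.249, -0.276, -0.519)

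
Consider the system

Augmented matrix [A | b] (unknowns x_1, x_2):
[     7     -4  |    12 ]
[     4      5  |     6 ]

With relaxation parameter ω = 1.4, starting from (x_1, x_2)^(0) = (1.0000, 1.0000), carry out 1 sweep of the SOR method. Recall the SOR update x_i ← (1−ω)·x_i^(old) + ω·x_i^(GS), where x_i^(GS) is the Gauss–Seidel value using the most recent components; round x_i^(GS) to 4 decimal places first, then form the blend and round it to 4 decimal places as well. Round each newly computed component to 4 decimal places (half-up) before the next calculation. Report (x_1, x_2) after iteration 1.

Iteration 1:
  x_1: GS value = (12 - (-4)·1.0000) / (7) = 2.2857;  x_1 ← (1−ω)·1.0000 + ω·2.2857 = 2.8000
  x_2: GS value = (6 - (4)·2.8000) / (5) = -1.0400;  x_2 ← (1−ω)·1.0000 + ω·-1.0400 = -1.8560

(2.8000, -1.8560)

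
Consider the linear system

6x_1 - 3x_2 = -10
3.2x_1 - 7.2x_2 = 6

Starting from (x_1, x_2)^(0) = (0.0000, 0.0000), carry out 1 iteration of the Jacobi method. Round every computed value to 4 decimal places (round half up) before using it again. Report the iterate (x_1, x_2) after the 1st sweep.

Iteration 1:
  x_1 = (-10 - (-3)·0.0000) / (6) = -1.6667
  x_2 = (6 - (3.2)·0.0000) / (-7.2) = -0.8333

(-1.6667, -0.8333)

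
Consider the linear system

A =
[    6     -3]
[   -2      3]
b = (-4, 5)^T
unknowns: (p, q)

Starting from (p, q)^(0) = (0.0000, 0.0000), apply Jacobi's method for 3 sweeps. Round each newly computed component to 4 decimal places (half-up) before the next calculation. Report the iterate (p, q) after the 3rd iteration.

(-0.0556, 1.7778)

Iteration 1:
  p = (-4 - (-3)·0.0000) / (6) = -0.6667
  q = (5 - (-2)·0.0000) / (3) = 1.6667
Iteration 2:
  p = (-4 - (-3)·1.6667) / (6) = 0.1667
  q = (5 - (-2)·-0.6667) / (3) = 1.2222
Iteration 3:
  p = (-4 - (-3)·1.2222) / (6) = -0.0556
  q = (5 - (-2)·0.1667) / (3) = 1.7778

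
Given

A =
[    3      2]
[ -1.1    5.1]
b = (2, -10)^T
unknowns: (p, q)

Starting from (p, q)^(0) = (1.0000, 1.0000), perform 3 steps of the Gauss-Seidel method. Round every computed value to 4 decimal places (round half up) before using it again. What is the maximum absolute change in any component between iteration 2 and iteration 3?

0.2839

Iteration 1:
  p = (2 - (2)·1.0000) / (3) = 0.0000
  q = (-10 - (-1.1)·0.0000) / (5.1) = -1.9608
Iteration 2:
  p = (2 - (2)·-1.9608) / (3) = 1.9739
  q = (-10 - (-1.1)·1.9739) / (5.1) = -1.5350
Iteration 3:
  p = (2 - (2)·-1.5350) / (3) = 1.6900
  q = (-10 - (-1.1)·1.6900) / (5.1) = -1.5963
Change: (-0.2839, -0.0613) → max |·| = 0.2839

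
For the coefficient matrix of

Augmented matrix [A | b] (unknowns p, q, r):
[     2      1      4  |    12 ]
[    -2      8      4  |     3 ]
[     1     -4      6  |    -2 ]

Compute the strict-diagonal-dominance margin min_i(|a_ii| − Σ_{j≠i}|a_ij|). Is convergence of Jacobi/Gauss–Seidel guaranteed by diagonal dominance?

-3

row 1: |2| − (1+4) = -3
row 2: |8| − (2+4) = 2
row 3: |6| − (1+4) = 1
minimum over rows = -3 → not strictly diagonally dominant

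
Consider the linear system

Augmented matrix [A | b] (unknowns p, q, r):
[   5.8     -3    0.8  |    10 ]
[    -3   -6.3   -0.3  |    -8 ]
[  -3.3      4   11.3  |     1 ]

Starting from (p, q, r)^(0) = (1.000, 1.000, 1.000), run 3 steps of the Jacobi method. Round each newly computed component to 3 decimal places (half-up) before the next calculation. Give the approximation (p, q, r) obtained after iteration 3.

(1.802, 0.246, 0.609)

Iteration 1:
  p = (10 - (-3)·1.000 - (0.8)·1.000) / (5.8) = 2.103
  q = (-8 - (-3)·1.000 - (-0.3)·1.000) / (-6.3) = 0.746
  r = (1 - (-3.3)·1.000 - (4)·1.000) / (11.3) = 0.027
Iteration 2:
  p = (10 - (-3)·0.746 - (0.8)·0.027) / (5.8) = 2.106
  q = (-8 - (-3)·2.103 - (-0.3)·0.027) / (-6.3) = 0.267
  r = (1 - (-3.3)·2.103 - (4)·0.746) / (11.3) = 0.439
Iteration 3:
  p = (10 - (-3)·0.267 - (0.8)·0.439) / (5.8) = 1.802
  q = (-8 - (-3)·2.106 - (-0.3)·0.439) / (-6.3) = 0.246
  r = (1 - (-3.3)·2.106 - (4)·0.267) / (11.3) = 0.609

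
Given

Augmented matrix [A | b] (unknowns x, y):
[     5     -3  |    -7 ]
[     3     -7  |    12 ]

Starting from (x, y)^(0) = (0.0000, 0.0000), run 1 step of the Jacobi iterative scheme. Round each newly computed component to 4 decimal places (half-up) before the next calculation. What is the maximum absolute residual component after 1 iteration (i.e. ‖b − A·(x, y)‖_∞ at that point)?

Iteration 1:
  x = (-7 - (-3)·0.0000) / (5) = -1.4000
  y = (12 - (3)·0.0000) / (-7) = -1.7143
Residual b − A·x = (-5.1429, 4.1999); ∞-norm = 5.1429

5.1429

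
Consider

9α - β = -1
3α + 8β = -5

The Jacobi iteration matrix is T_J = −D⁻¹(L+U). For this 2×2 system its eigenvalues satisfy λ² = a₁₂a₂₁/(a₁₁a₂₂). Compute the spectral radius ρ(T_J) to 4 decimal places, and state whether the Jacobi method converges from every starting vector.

a₁₂a₂₁/(a₁₁a₂₂) = (-1)·(3) / ((9)·(8)) = -0.041667
ρ = √|-0.041667| = √0.041667 = 0.2041
ρ < 1, so Jacobi converges

0.2041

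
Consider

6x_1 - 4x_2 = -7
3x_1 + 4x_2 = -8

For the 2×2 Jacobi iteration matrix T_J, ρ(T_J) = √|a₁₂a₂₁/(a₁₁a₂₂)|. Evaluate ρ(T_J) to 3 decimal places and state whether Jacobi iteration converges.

a₁₂a₂₁/(a₁₁a₂₂) = (-4)·(3) / ((6)·(4)) = -0.500000
ρ = √|-0.500000| = √0.500000 = 0.707
ρ < 1, so Jacobi converges

0.707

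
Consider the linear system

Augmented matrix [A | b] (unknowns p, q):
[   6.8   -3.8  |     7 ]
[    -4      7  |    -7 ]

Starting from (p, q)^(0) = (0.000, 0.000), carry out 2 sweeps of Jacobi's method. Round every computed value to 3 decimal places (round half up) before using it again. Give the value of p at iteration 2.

0.471

Iteration 1:
  p = (7 - (-3.8)·0.000) / (6.8) = 1.029
  q = (-7 - (-4)·0.000) / (7) = -1.000
Iteration 2:
  p = (7 - (-3.8)·-1.000) / (6.8) = 0.471
  q = (-7 - (-4)·1.029) / (7) = -0.412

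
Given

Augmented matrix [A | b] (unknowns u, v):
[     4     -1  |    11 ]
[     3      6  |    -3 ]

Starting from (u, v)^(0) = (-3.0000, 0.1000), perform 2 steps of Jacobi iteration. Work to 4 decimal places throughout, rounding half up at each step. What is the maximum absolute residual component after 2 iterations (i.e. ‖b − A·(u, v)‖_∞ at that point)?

Iteration 1:
  u = (11 - (-1)·0.1000) / (4) = 2.7750
  v = (-3 - (3)·-3.0000) / (6) = 1.0000
Iteration 2:
  u = (11 - (-1)·1.0000) / (4) = 3.0000
  v = (-3 - (3)·2.7750) / (6) = -1.8875
Residual b − A·x = (-2.8875, -0.6750); ∞-norm = 2.8875

2.8875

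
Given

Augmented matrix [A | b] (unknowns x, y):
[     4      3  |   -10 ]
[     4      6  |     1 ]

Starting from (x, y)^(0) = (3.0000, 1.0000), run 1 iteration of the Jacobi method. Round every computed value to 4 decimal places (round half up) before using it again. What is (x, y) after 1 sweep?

(-3.2500, -1.8333)

Iteration 1:
  x = (-10 - (3)·1.0000) / (4) = -3.2500
  y = (1 - (4)·3.0000) / (6) = -1.8333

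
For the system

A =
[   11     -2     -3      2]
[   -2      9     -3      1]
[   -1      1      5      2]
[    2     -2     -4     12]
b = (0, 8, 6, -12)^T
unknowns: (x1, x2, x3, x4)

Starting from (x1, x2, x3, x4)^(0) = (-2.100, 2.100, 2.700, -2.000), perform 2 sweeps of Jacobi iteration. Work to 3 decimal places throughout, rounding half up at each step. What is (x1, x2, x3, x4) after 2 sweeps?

Iteration 1:
  x1 = (0 - (-2)·2.100 - (-3)·2.700 - (2)·-2.000) / (11) = 1.482
  x2 = (8 - (-2)·-2.100 - (-3)·2.700 - (1)·-2.000) / (9) = 1.544
  x3 = (6 - (-1)·-2.100 - (1)·2.100 - (2)·-2.000) / (5) = 1.160
  x4 = (-12 - (2)·-2.100 - (-2)·2.100 - (-4)·2.700) / (12) = 0.600
Iteration 2:
  x1 = (0 - (-2)·1.544 - (-3)·1.160 - (2)·0.600) / (11) = 0.488
  x2 = (8 - (-2)·1.482 - (-3)·1.160 - (1)·0.600) / (9) = 1.538
  x3 = (6 - (-1)·1.482 - (1)·1.544 - (2)·0.600) / (5) = 0.948
  x4 = (-12 - (2)·1.482 - (-2)·1.544 - (-4)·1.160) / (12) = -0.603

(0.488, 1.538, 0.948, -0.603)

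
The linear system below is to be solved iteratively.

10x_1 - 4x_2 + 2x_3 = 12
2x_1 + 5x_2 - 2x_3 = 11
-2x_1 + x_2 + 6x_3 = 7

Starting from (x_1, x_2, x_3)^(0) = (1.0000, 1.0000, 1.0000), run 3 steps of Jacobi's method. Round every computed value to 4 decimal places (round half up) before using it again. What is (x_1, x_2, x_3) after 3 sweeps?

(1.8160, 1.9814, 1.4089)

Iteration 1:
  x_1 = (12 - (-4)·1.0000 - (2)·1.0000) / (10) = 1.4000
  x_2 = (11 - (2)·1.0000 - (-2)·1.0000) / (5) = 2.2000
  x_3 = (7 - (-2)·1.0000 - (1)·1.0000) / (6) = 1.3333
Iteration 2:
  x_1 = (12 - (-4)·2.2000 - (2)·1.3333) / (10) = 1.8133
  x_2 = (11 - (2)·1.4000 - (-2)·1.3333) / (5) = 2.1733
  x_3 = (7 - (-2)·1.4000 - (1)·2.2000) / (6) = 1.2667
Iteration 3:
  x_1 = (12 - (-4)·2.1733 - (2)·1.2667) / (10) = 1.8160
  x_2 = (11 - (2)·1.8133 - (-2)·1.2667) / (5) = 1.9814
  x_3 = (7 - (-2)·1.8133 - (1)·2.1733) / (6) = 1.4089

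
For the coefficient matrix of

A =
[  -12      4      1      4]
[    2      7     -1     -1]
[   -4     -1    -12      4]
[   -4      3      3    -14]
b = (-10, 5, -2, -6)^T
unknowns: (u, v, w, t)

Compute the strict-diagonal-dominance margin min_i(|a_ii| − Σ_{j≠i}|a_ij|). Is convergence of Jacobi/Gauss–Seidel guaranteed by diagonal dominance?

3

row 1: |-12| − (4+1+4) = 3
row 2: |7| − (2+1+1) = 3
row 3: |-12| − (4+1+4) = 3
row 4: |-14| − (4+3+3) = 4
minimum over rows = 3 → strictly diagonally dominant (convergence guaranteed)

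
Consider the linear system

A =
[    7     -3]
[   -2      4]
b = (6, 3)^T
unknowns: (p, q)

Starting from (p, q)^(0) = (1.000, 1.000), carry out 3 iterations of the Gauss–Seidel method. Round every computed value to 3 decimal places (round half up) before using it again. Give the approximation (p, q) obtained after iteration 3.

(1.490, 1.495)

Iteration 1:
  p = (6 - (-3)·1.000) / (7) = 1.286
  q = (3 - (-2)·1.286) / (4) = 1.393
Iteration 2:
  p = (6 - (-3)·1.393) / (7) = 1.454
  q = (3 - (-2)·1.454) / (4) = 1.477
Iteration 3:
  p = (6 - (-3)·1.477) / (7) = 1.490
  q = (3 - (-2)·1.490) / (4) = 1.495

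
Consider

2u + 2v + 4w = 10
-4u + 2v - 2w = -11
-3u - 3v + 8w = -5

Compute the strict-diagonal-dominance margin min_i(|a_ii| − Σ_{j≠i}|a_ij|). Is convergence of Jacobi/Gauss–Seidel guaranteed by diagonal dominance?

row 1: |2| − (2+4) = -4
row 2: |2| − (4+2) = -4
row 3: |8| − (3+3) = 2
minimum over rows = -4 → not strictly diagonally dominant

-4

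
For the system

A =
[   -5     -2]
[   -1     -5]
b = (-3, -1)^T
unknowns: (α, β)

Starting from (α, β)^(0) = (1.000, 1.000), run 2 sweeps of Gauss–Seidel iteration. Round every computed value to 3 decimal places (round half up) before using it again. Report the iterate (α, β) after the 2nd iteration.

(0.536, 0.093)

Iteration 1:
  α = (-3 - (-2)·1.000) / (-5) = 0.200
  β = (-1 - (-1)·0.200) / (-5) = 0.160
Iteration 2:
  α = (-3 - (-2)·0.160) / (-5) = 0.536
  β = (-1 - (-1)·0.536) / (-5) = 0.093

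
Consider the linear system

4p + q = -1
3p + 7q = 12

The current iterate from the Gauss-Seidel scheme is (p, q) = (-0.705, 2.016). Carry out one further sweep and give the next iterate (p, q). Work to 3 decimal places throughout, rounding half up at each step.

(-0.754, 2.037)

One sweep:
  p = (-1 - (1)·2.016) / (4) = -0.754
  q = (12 - (3)·-0.754) / (7) = 2.037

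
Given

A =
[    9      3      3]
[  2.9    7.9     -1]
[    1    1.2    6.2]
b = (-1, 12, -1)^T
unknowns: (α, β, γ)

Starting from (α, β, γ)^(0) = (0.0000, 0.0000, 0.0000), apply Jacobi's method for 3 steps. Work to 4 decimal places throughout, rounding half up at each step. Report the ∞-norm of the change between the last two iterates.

Iteration 1:
  α = (-1 - (3)·0.0000 - (3)·0.0000) / (9) = -0.1111
  β = (12 - (2.9)·0.0000 - (-1)·0.0000) / (7.9) = 1.5190
  γ = (-1 - (1)·0.0000 - (1.2)·0.0000) / (6.2) = -0.1613
Iteration 2:
  α = (-1 - (3)·1.5190 - (3)·-0.1613) / (9) = -0.5637
  β = (12 - (2.9)·-0.1111 - (-1)·-0.1613) / (7.9) = 1.5394
  γ = (-1 - (1)·-0.1111 - (1.2)·1.5190) / (6.2) = -0.4374
Iteration 3:
  α = (-1 - (3)·1.5394 - (3)·-0.4374) / (9) = -0.4784
  β = (12 - (2.9)·-0.5637 - (-1)·-0.4374) / (7.9) = 1.6705
  γ = (-1 - (1)·-0.5637 - (1.2)·1.5394) / (6.2) = -0.3683
Change: (0.0853, 0.1311, 0.0691) → max |·| = 0.1311

0.1311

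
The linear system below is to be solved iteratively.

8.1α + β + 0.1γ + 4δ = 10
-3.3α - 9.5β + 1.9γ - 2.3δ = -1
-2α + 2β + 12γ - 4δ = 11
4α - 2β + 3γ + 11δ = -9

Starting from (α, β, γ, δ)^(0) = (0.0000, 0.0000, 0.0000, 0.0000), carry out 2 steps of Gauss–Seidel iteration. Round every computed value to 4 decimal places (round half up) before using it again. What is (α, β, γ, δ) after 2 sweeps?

(2.0732, 0.0191, 0.7101, -1.7623)

Iteration 1:
  α = (10 - (1)·0.0000 - (0.1)·0.0000 - (4)·0.0000) / (8.1) = 1.2346
  β = (-1 - (-3.3)·1.2346 - (1.9)·0.0000 - (-2.3)·0.0000) / (-9.5) = -0.3236
  γ = (11 - (-2)·1.2346 - (2)·-0.3236 - (-4)·0.0000) / (12) = 1.1764
  δ = (-9 - (4)·1.2346 - (-2)·-0.3236 - (3)·1.1764) / (11) = -1.6468
Iteration 2:
  α = (10 - (1)·-0.3236 - (0.1)·1.1764 - (4)·-1.6468) / (8.1) = 2.0732
  β = (-1 - (-3.3)·2.0732 - (1.9)·1.1764 - (-2.3)·-1.6468) / (-9.5) = 0.0191
  γ = (11 - (-2)·2.0732 - (2)·0.0191 - (-4)·-1.6468) / (12) = 0.7101
  δ = (-9 - (4)·2.0732 - (-2)·0.0191 - (3)·0.7101) / (11) = -1.7623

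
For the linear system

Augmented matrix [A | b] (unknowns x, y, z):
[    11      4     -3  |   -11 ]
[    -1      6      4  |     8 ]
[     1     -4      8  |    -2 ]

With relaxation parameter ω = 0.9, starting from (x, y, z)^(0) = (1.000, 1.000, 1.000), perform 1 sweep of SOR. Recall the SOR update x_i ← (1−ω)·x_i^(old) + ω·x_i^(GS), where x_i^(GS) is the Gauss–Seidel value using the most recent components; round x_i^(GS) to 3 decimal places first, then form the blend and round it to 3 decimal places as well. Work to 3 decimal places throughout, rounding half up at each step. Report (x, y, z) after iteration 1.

(-0.882, 0.568, 0.230)

Iteration 1:
  x: GS value = (-11 - (4)·1.000 - (-3)·1.000) / (11) = -1.091;  x ← (1−ω)·1.000 + ω·-1.091 = -0.882
  y: GS value = (8 - (-1)·-0.882 - (4)·1.000) / (6) = 0.520;  y ← (1−ω)·1.000 + ω·0.520 = 0.568
  z: GS value = (-2 - (1)·-0.882 - (-4)·0.568) / (8) = 0.144;  z ← (1−ω)·1.000 + ω·0.144 = 0.230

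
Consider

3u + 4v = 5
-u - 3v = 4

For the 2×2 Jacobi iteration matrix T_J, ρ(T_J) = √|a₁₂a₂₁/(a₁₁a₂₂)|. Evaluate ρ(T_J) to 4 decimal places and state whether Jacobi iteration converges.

0.6667

a₁₂a₂₁/(a₁₁a₂₂) = (4)·(-1) / ((3)·(-3)) = 0.444444
ρ = √|0.444444| = √0.444444 = 0.6667
ρ < 1, so Jacobi converges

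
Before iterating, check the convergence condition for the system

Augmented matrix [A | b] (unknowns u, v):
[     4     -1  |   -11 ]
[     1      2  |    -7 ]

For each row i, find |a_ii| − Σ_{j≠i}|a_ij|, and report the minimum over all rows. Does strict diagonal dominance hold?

1

row 1: |4| − (1) = 3
row 2: |2| − (1) = 1
minimum over rows = 1 → strictly diagonally dominant (convergence guaranteed)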